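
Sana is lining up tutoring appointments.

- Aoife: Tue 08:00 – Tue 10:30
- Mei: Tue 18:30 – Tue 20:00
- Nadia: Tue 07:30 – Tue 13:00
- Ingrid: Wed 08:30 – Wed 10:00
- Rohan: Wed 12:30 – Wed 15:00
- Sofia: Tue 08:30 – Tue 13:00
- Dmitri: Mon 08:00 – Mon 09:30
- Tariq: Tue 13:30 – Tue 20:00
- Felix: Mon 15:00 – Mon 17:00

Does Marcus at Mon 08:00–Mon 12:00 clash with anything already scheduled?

Yes — it overlaps Dmitri

Dmitri: starts Mon 08:00 before Marcus ends Mon 12:00, and ends Mon 09:30 after Marcus starts Mon 08:00 → overlap.
Felix: starts Mon 15:00 at or after Marcus ends Mon 12:00 → clear.
Nadia: starts Tue 07:30 at or after Marcus ends Mon 12:00 → clear.
Aoife: starts Tue 08:00 at or after Marcus ends Mon 12:00 → clear.
Sofia: starts Tue 08:30 at or after Marcus ends Mon 12:00 → clear.
Tariq: starts Tue 13:30 at or after Marcus ends Mon 12:00 → clear.
Mei: starts Tue 18:30 at or after Marcus ends Mon 12:00 → clear.
Ingrid: starts Wed 08:30 at or after Marcus ends Mon 12:00 → clear.
Rohan: starts Wed 12:30 at or after Marcus ends Mon 12:00 → clear.
Marcus overlaps Dmitri.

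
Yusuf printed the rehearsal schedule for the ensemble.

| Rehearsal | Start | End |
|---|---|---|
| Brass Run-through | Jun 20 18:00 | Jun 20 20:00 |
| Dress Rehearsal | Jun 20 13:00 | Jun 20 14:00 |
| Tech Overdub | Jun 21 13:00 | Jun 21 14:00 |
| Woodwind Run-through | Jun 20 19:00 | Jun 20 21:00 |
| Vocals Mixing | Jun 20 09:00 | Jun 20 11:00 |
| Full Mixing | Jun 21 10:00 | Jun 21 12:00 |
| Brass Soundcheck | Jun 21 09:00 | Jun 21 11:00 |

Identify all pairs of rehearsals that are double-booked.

Brass Run-through & Woodwind Run-through, Brass Soundcheck & Full Mixing

Check each pair: they overlap iff neither finishes before the other starts.
Sorted by start: Vocals Mixing, Dress Rehearsal, Brass Run-through, Woodwind Run-through, Brass Soundcheck, Full Mixing, Tech Overdub.
Dress Rehearsal starts after Vocals Mixing ends — done with Vocals Mixing.
Brass Run-through starts after Dress Rehearsal ends — done with Dress Rehearsal.
Woodwind Run-through starts before Brass Run-through ends → Brass Run-through and Woodwind Run-through overlap.
Brass Soundcheck starts after Brass Run-through ends — done with Brass Run-through.
Brass Soundcheck starts after Woodwind Run-through ends — done with Woodwind Run-through.
Full Mixing starts before Brass Soundcheck ends → Brass Soundcheck and Full Mixing overlap.
Tech Overdub starts after Brass Soundcheck ends.
Tech Overdub starts after Full Mixing ends.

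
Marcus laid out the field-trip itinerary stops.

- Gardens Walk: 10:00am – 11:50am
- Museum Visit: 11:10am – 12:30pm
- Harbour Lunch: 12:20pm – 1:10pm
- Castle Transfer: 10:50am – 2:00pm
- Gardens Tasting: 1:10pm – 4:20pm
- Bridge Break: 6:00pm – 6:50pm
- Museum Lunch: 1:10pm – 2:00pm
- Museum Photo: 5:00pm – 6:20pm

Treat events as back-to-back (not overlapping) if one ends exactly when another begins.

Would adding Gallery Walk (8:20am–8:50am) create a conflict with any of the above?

No — it doesn't clash with anything

Gardens Walk: starts 10:00am at or after Gallery Walk ends 8:50am → clear.
Castle Transfer: starts 10:50am at or after Gallery Walk ends 8:50am → clear.
Museum Visit: starts 11:10am at or after Gallery Walk ends 8:50am → clear.
Harbour Lunch: starts 12:20pm at or after Gallery Walk ends 8:50am → clear.
Gardens Tasting: starts 1:10pm at or after Gallery Walk ends 8:50am → clear.
Museum Lunch: starts 1:10pm at or after Gallery Walk ends 8:50am → clear.
Museum Photo: starts 5:00pm at or after Gallery Walk ends 8:50am → clear.
Bridge Break: starts 6:00pm at or after Gallery Walk ends 8:50am → clear.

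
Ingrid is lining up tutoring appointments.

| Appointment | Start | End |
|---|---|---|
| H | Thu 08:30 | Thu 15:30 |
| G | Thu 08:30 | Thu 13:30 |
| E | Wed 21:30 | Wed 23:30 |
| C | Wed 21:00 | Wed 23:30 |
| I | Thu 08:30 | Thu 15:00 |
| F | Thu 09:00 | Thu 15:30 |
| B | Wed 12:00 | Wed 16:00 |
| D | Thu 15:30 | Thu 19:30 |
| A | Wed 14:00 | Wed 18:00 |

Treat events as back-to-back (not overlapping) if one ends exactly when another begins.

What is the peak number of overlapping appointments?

4

Sort all start/end points and keep a running count:
Wed 12:00 start B → 1
Wed 14:00 start A → 2
Wed 16:00 end B → 1
Wed 18:00 end A → 0
Wed 21:00 start C → 1
Wed 21:30 start E → 2
Wed 23:30 end C → 1
Wed 23:30 end E → 0
Thu 08:30 start G → 1
Thu 08:30 start H → 2
Thu 08:30 start I → 3
Thu 09:00 start F → 4
Thu 13:30 end G → 3
Thu 15:00 end I → 2
Thu 15:30 end F → 1
Thu 15:30 end H → 0
Thu 15:30 start D → 1
Thu 19:30 end D → 0
Peak is 4, at Thu 09:00 (F, G, H, I).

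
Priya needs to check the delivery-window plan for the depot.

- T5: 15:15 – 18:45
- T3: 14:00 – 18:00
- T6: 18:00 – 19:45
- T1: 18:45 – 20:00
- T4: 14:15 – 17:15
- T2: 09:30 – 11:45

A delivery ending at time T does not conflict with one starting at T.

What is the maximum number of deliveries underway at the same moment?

3

Walk through starts and ends in time order (an end at T is processed before a start at T):
09:30 start T2 → 1
11:45 end T2 → 0
14:00 start T3 → 1
14:15 start T4 → 2
15:15 start T5 → 3
17:15 end T4 → 2
18:00 end T3 → 1
18:00 start T6 → 2
18:45 end T5 → 1
18:45 start T1 → 2
19:45 end T6 → 1
20:00 end T1 → 0
Peak is 3, at 15:15 (T3, T4, T5).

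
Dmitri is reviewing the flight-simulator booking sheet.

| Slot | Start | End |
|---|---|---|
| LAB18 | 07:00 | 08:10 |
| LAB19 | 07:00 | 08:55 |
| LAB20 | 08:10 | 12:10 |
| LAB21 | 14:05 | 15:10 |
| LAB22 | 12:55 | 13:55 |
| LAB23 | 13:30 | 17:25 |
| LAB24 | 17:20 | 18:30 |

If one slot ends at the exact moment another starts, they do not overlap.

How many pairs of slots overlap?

5

Sorted by start: LAB18, LAB19, LAB20, LAB22, LAB23, LAB21, LAB24.
LAB19 starts before LAB18 ends → LAB18 and LAB19 overlap.
LAB20 starts exactly when LAB18 ends (back-to-back, no overlap) — done with LAB18.
LAB20 starts before LAB19 ends → LAB19 and LAB20 overlap.
LAB22 starts after LAB19 ends — done with LAB19.
LAB22 starts after LAB20 ends — done with LAB20.
LAB23 starts before LAB22 ends → LAB22 and LAB23 overlap.
LAB21 starts after LAB22 ends — done with LAB22.
LAB21 starts before LAB23 ends → LAB23 and LAB21 overlap.
LAB24 starts before LAB23 ends → LAB23 and LAB24 overlap.
LAB24 starts after LAB21 ends.
Overlapping pairs: LAB18 & LAB19, LAB19 & LAB20, LAB21 & LAB23, LAB22 & LAB23, LAB23 & LAB24 — 5 in total.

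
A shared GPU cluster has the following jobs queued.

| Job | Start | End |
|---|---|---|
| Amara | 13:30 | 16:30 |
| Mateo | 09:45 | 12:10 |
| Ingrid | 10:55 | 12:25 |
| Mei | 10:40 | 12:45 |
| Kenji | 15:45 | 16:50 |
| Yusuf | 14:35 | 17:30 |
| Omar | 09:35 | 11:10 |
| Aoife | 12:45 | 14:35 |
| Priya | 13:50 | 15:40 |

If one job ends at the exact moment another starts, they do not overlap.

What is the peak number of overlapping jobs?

Walk through starts and ends in time order (an end at T is processed before a start at T):
09:35 start Omar → 1
09:45 start Mateo → 2
10:40 start Mei → 3
10:55 start Ingrid → 4
11:10 end Omar → 3
12:10 end Mateo → 2
12:25 end Ingrid → 1
12:45 end Mei → 0
12:45 start Aoife → 1
13:30 start Amara → 2
13:50 start Priya → 3
14:35 end Aoife → 2
14:35 start Yusuf → 3
15:40 end Priya → 2
15:45 start Kenji → 3
16:30 end Amara → 2
16:50 end Kenji → 1
17:30 end Yusuf → 0
Peak is 4, at 10:55 (Ingrid, Mateo, Mei, Omar).

4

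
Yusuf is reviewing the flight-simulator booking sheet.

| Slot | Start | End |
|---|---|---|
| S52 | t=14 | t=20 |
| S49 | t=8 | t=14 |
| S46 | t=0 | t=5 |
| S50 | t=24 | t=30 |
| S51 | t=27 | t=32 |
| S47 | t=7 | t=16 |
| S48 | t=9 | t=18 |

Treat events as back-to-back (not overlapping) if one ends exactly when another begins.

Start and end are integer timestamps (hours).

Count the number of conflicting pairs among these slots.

6

Sorted by start: S46, S47, S49, S48, S52, S50, S51.
S47 starts after S46 ends — done with S46.
S49 starts before S47 ends → S47 and S49 overlap.
S48 starts before S47 ends → S47 and S48 overlap.
S52 starts before S47 ends → S47 and S52 overlap.
S50 starts after S47 ends — done with S47.
S48 starts before S49 ends → S49 and S48 overlap.
S52 starts exactly when S49 ends (back-to-back, no overlap) — done with S49.
S52 starts before S48 ends → S48 and S52 overlap.
S50 starts after S48 ends — done with S48.
S50 starts after S52 ends — done with S52.
S51 starts before S50 ends → S50 and S51 overlap.
Overlapping pairs: S47 & S48, S47 & S49, S47 & S52, S48 & S49, S48 & S52, S50 & S51 — 6 in total.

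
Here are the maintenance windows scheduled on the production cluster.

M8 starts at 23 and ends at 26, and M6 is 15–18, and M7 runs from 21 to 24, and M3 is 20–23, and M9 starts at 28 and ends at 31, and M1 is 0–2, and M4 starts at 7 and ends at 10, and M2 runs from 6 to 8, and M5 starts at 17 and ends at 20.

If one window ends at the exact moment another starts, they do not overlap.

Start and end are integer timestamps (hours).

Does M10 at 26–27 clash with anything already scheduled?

M1: ends 2 at or before M10 starts 26 → clear.
M2: ends 8 at or before M10 starts 26 → clear.
M4: ends 10 at or before M10 starts 26 → clear.
M6: ends 18 at or before M10 starts 26 → clear.
M5: ends 20 at or before M10 starts 26 → clear.
M3: ends 23 at or before M10 starts 26 → clear.
M7: ends 24 at or before M10 starts 26 → clear.
M8: ends 26 at or before M10 starts 26 → clear.
M9: starts 28 at or after M10 ends 27 → clear.

No — it doesn't clash with anything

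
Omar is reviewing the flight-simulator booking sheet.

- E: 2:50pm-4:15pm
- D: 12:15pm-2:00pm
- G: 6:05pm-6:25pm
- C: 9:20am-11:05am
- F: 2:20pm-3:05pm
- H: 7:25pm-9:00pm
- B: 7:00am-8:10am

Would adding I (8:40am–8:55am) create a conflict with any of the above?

B: ends 8:10am at or before I starts 8:40am → clear.
C: starts 9:20am at or after I ends 8:55am → clear.
D: starts 12:15pm at or after I ends 8:55am → clear.
F: starts 2:20pm at or after I ends 8:55am → clear.
E: starts 2:50pm at or after I ends 8:55am → clear.
G: starts 6:05pm at or after I ends 8:55am → clear.
H: starts 7:25pm at or after I ends 8:55am → clear.

No — it doesn't clash with anything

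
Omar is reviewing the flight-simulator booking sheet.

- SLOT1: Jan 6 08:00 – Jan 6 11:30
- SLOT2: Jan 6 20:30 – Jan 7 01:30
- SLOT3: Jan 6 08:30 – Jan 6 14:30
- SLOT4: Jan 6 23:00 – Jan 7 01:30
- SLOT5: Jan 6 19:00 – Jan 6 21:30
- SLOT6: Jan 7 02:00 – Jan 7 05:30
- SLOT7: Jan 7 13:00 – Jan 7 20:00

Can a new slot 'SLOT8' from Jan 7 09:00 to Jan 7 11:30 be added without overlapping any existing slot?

Yes — the slot is free

SLOT1: ends Jan 6 11:30 at or before SLOT8 starts Jan 7 09:00 → clear.
SLOT3: ends Jan 6 14:30 at or before SLOT8 starts Jan 7 09:00 → clear.
SLOT5: ends Jan 6 21:30 at or before SLOT8 starts Jan 7 09:00 → clear.
SLOT2: ends Jan 7 01:30 at or before SLOT8 starts Jan 7 09:00 → clear.
SLOT4: ends Jan 7 01:30 at or before SLOT8 starts Jan 7 09:00 → clear.
SLOT6: ends Jan 7 05:30 at or before SLOT8 starts Jan 7 09:00 → clear.
SLOT7: starts Jan 7 13:00 at or after SLOT8 ends Jan 7 11:30 → clear.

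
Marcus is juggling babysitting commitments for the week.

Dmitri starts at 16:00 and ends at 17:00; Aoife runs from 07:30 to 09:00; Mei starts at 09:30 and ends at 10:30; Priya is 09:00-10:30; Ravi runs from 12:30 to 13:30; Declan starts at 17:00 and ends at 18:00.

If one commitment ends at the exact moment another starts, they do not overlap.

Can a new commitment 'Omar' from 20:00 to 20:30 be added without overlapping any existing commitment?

Aoife: ends 09:00 at or before Omar starts 20:00 → clear.
Priya: ends 10:30 at or before Omar starts 20:00 → clear.
Mei: ends 10:30 at or before Omar starts 20:00 → clear.
Ravi: ends 13:30 at or before Omar starts 20:00 → clear.
Dmitri: ends 17:00 at or before Omar starts 20:00 → clear.
Declan: ends 18:00 at or before Omar starts 20:00 → clear.

Yes — the slot is free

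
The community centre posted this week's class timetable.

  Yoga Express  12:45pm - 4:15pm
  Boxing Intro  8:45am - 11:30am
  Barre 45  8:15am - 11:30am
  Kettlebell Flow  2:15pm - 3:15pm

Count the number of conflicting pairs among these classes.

2

Check each pair: they overlap iff neither finishes before the other starts.
Sorted by start: Barre 45, Boxing Intro, Yoga Express, Kettlebell Flow.
Boxing Intro starts before Barre 45 ends → Barre 45 and Boxing Intro overlap.
Yoga Express starts after Barre 45 ends; Barre 45 is clear from here.
Yoga Express starts after Boxing Intro ends; Boxing Intro is clear from here.
Kettlebell Flow starts before Yoga Express ends → Yoga Express and Kettlebell Flow overlap.
Overlapping pairs: Barre 45 & Boxing Intro, Kettlebell Flow & Yoga Express — 2 in total.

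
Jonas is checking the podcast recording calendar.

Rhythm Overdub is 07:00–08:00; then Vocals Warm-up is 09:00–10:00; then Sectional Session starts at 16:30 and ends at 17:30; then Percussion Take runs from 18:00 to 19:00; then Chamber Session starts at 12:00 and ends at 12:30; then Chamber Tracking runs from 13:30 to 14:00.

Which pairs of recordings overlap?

none

Sorted by start: Rhythm Overdub, Vocals Warm-up, Chamber Session, Chamber Tracking, Sectional Session, Percussion Take.
Vocals Warm-up starts after Rhythm Overdub ends, so Rhythm Overdub has no further overlaps.
Chamber Session starts after Vocals Warm-up ends, so Vocals Warm-up has no further overlaps.
Chamber Tracking starts after Chamber Session ends, so Chamber Session has no further overlaps.
Sectional Session starts after Chamber Tracking ends, so Chamber Tracking has no further overlaps.
Percussion Take starts after Sectional Session ends.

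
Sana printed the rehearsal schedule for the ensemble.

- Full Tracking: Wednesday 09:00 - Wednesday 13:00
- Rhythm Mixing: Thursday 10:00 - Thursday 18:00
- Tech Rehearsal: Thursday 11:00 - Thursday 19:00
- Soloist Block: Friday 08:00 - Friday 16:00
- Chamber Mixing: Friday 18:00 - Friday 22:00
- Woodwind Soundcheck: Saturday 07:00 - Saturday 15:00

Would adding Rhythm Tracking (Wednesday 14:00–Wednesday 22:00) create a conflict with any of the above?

No — it doesn't clash with anything

Full Tracking: ends Wednesday 13:00 at or before Rhythm Tracking starts Wednesday 14:00 → clear.
Rhythm Mixing: starts Thursday 10:00 at or after Rhythm Tracking ends Wednesday 22:00 → clear.
Tech Rehearsal: starts Thursday 11:00 at or after Rhythm Tracking ends Wednesday 22:00 → clear.
Soloist Block: starts Friday 08:00 at or after Rhythm Tracking ends Wednesday 22:00 → clear.
Chamber Mixing: starts Friday 18:00 at or after Rhythm Tracking ends Wednesday 22:00 → clear.
Woodwind Soundcheck: starts Saturday 07:00 at or after Rhythm Tracking ends Wednesday 22:00 → clear.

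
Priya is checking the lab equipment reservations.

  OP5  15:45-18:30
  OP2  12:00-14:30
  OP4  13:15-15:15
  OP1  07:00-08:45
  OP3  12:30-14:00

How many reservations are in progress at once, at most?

3

Sort all start/end points and keep a running count:
07:00 start OP1 → 1
08:45 end OP1 → 0
12:00 start OP2 → 1
12:30 start OP3 → 2
13:15 start OP4 → 3
14:00 end OP3 → 2
14:30 end OP2 → 1
15:15 end OP4 → 0
15:45 start OP5 → 1
18:30 end OP5 → 0
Peak is 3, at 13:15 (OP2, OP3, OP4).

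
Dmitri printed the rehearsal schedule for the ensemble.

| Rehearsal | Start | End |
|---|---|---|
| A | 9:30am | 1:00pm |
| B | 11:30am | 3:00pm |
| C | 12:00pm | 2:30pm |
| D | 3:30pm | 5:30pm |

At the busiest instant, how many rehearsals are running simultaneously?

3

Sort all start/end points and keep a running count:
9:30am start A → 1
11:30am start B → 2
12:00pm start C → 3
1:00pm end A → 2
2:30pm end C → 1
3:00pm end B → 0
3:30pm start D → 1
5:30pm end D → 0
Peak is 3, at 12:00pm (A, B, C).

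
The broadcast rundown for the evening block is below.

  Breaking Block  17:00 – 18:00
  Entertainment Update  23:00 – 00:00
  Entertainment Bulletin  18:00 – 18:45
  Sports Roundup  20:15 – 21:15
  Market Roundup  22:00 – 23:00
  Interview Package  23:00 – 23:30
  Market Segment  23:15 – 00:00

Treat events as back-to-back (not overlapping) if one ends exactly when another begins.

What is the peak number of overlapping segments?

3

Sweep the timeline, counting +1 at each start and −1 at each end (ends before starts at a tie):
17:00 start Breaking Block → 1
18:00 end Breaking Block → 0
18:00 start Entertainment Bulletin → 1
18:45 end Entertainment Bulletin → 0
20:15 start Sports Roundup → 1
21:15 end Sports Roundup → 0
22:00 start Market Roundup → 1
23:00 end Market Roundup → 0
23:00 start Entertainment Update → 1
23:00 start Interview Package → 2
23:15 start Market Segment → 3
23:30 end Interview Package → 2
00:00 end Entertainment Update → 1
00:00 end Market Segment → 0
Peak is 3, at 23:15 (Entertainment Update, Interview Package, Market Segment).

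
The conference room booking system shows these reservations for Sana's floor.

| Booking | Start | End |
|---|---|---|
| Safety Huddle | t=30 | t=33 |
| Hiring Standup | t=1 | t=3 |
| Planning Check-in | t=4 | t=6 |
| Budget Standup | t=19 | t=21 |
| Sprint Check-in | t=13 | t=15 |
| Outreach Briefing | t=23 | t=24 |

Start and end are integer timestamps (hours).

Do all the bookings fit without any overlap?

Yes

Two intervals overlap when each starts before the other ends.
Sorted by start: Hiring Standup, Planning Check-in, Sprint Check-in, Budget Standup, Outreach Briefing, Safety Huddle.
Planning Check-in starts after Hiring Standup ends, so Hiring Standup has no further overlaps.
Sprint Check-in starts after Planning Check-in ends, so Planning Check-in has no further overlaps.
Budget Standup starts after Sprint Check-in ends, so Sprint Check-in has no further overlaps.
Outreach Briefing starts after Budget Standup ends, so Budget Standup has no further overlaps.
Safety Huddle starts after Outreach Briefing ends.
Every pair is clear; the schedule has no overlaps.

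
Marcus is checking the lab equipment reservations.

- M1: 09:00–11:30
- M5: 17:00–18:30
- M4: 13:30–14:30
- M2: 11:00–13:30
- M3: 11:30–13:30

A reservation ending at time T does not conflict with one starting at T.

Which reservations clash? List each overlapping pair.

M1 & M2, M2 & M3

Two intervals overlap when each starts before the other ends.
Sorted by start: M1, M2, M3, M4, M5.
M2 starts before M1 ends → M1 and M2 overlap.
M3 starts exactly when M1 ends (back-to-back, no overlap) — done with M1.
M3 starts before M2 ends → M2 and M3 overlap.
M4 starts exactly when M2 ends (back-to-back, no overlap) — done with M2.
M4 starts exactly when M3 ends (back-to-back, no overlap) — done with M3.
M5 starts after M4 ends.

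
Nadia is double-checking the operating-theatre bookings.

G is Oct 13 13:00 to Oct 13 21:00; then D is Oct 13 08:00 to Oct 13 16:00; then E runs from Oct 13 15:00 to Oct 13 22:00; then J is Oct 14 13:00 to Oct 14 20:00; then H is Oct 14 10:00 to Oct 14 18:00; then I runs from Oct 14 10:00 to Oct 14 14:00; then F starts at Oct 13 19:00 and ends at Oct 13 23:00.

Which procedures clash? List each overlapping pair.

Sorted by start: D, G, E, F, H, I, J.
G starts before D ends → D and G overlap.
E starts before D ends → D and E overlap.
F starts after D ends, so D has no further overlaps.
E starts before G ends → G and E overlap.
F starts before G ends → G and F overlap.
H starts after G ends, so G has no further overlaps.
F starts before E ends → E and F overlap.
H starts after E ends, so E has no further overlaps.
H starts after F ends, so F has no further overlaps.
I starts before H ends → H and I overlap.
J starts before H ends → H and J overlap.
J starts before I ends → I and J overlap.

D & E, D & G, E & F, E & G, F & G, H & I, H & J, I & J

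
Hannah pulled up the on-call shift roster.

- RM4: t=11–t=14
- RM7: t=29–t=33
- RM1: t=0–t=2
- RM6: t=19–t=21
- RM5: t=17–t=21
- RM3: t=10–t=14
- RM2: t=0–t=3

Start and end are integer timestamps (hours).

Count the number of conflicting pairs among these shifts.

3

Sorted by start: RM1, RM2, RM3, RM4, RM5, RM6, RM7.
RM2 starts before RM1 ends → RM1 and RM2 overlap.
RM3 starts after RM1 ends; RM1 is clear from here.
RM3 starts after RM2 ends; RM2 is clear from here.
RM4 starts before RM3 ends → RM3 and RM4 overlap.
RM5 starts after RM3 ends; RM3 is clear from here.
RM5 starts after RM4 ends; RM4 is clear from here.
RM6 starts before RM5 ends → RM5 and RM6 overlap.
RM7 starts after RM5 ends.
RM7 starts after RM6 ends.
Overlapping pairs: RM1 & RM2, RM3 & RM4, RM5 & RM6 — 3 in total.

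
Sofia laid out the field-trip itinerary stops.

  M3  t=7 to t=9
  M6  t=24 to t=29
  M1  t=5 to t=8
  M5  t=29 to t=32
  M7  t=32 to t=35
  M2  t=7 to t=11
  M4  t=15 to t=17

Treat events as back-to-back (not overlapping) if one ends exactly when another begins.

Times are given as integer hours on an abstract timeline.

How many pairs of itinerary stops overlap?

3

Sorted by start: M1, M2, M3, M4, M6, M5, M7.
M2 starts before M1 ends → M1 and M2 overlap.
M3 starts before M1 ends → M1 and M3 overlap.
M4 starts after M1 ends, so nothing later overlaps M1 either.
M3 starts before M2 ends → M2 and M3 overlap.
M4 starts after M2 ends, so nothing later overlaps M2 either.
M4 starts after M3 ends, so nothing later overlaps M3 either.
M6 starts after M4 ends, so nothing later overlaps M4 either.
M5 starts exactly when M6 ends (back-to-back, no overlap), so nothing later overlaps M6 either.
M7 starts exactly when M5 ends (back-to-back, no overlap).
Overlapping pairs: M1 & M2, M1 & M3, M2 & M3 — 3 in total.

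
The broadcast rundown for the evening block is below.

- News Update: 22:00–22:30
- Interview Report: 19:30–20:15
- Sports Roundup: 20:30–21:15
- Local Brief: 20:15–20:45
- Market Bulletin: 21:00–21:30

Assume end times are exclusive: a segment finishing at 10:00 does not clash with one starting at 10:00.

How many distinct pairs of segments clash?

2

Sorted by start: Interview Report, Local Brief, Sports Roundup, Market Bulletin, News Update.
Local Brief starts exactly when Interview Report ends (back-to-back, no overlap), so nothing later overlaps Interview Report either.
Sports Roundup starts before Local Brief ends → Local Brief and Sports Roundup overlap.
Market Bulletin starts after Local Brief ends, so nothing later overlaps Local Brief either.
Market Bulletin starts before Sports Roundup ends → Sports Roundup and Market Bulletin overlap.
News Update starts after Sports Roundup ends.
News Update starts after Market Bulletin ends.
Overlapping pairs: Local Brief & Sports Roundup, Market Bulletin & Sports Roundup — 2 in total.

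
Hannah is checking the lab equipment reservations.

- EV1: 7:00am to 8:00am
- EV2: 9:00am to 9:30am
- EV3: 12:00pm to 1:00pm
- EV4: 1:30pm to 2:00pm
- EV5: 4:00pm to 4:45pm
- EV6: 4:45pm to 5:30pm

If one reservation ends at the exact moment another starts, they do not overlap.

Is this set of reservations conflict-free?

Yes

Check each pair: they overlap iff neither finishes before the other starts.
Sorted by start: EV1, EV2, EV3, EV4, EV5, EV6.
EV2 starts after EV1 ends; EV1 is clear from here.
EV3 starts after EV2 ends; EV2 is clear from here.
EV4 starts after EV3 ends; EV3 is clear from here.
EV5 starts after EV4 ends; EV4 is clear from here.
EV6 starts exactly when EV5 ends (back-to-back, no overlap).
Every pair is clear; the schedule has no overlaps.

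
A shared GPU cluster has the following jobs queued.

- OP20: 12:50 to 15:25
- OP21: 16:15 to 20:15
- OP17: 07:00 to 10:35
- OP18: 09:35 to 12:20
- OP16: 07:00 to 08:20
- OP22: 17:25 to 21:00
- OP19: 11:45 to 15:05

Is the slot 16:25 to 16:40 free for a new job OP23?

OP16: ends 08:20 at or before OP23 starts 16:25 → clear.
OP17: ends 10:35 at or before OP23 starts 16:25 → clear.
OP18: ends 12:20 at or before OP23 starts 16:25 → clear.
OP19: ends 15:05 at or before OP23 starts 16:25 → clear.
OP20: ends 15:25 at or before OP23 starts 16:25 → clear.
OP21: starts 16:15 before OP23 ends 16:40, and ends 20:15 after OP23 starts 16:25 → overlap.
OP22: starts 17:25 at or after OP23 ends 16:40 → clear.
OP23 overlaps OP21.

No — it overlaps OP21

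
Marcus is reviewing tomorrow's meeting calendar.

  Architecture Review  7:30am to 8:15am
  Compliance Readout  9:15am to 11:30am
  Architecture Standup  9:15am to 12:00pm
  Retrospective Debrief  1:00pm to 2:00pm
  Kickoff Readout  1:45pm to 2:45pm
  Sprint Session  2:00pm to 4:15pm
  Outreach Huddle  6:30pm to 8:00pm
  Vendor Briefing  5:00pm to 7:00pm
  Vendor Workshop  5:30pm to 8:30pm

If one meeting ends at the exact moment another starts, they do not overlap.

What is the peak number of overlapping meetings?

Sort all start/end points and keep a running count:
7:30am start Architecture Review → 1
8:15am end Architecture Review → 0
9:15am start Architecture Standup → 1
9:15am start Compliance Readout → 2
11:30am end Compliance Readout → 1
12:00pm end Architecture Standup → 0
1:00pm start Retrospective Debrief → 1
1:45pm start Kickoff Readout → 2
2:00pm end Retrospective Debrief → 1
2:00pm start Sprint Session → 2
2:45pm end Kickoff Readout → 1
4:15pm end Sprint Session → 0
5:00pm start Vendor Briefing → 1
5:30pm start Vendor Workshop → 2
6:30pm start Outreach Huddle → 3
7:00pm end Vendor Briefing → 2
8:00pm end Outreach Huddle → 1
8:30pm end Vendor Workshop → 0
Peak is 3, at 6:30pm (Outreach Huddle, Vendor Briefing, Vendor Workshop).

3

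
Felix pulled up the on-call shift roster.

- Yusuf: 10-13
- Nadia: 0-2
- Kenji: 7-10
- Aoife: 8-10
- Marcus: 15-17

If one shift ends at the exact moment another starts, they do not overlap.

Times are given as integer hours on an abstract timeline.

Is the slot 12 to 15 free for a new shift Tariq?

No — it overlaps Yusuf

Nadia: ends 2 at or before Tariq starts 12 → clear.
Kenji: ends 10 at or before Tariq starts 12 → clear.
Aoife: ends 10 at or before Tariq starts 12 → clear.
Yusuf: starts 10 before Tariq ends 15, and ends 13 after Tariq starts 12 → overlap.
Marcus: starts 15 at or after Tariq ends 15 → clear.
Tariq overlaps Yusuf.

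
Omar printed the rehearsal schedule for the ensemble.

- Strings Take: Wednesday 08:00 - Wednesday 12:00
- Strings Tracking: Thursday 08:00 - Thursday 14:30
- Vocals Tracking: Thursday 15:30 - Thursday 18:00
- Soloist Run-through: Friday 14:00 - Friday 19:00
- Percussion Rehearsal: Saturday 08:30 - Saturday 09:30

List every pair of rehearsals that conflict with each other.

Sorted by start: Strings Take, Strings Tracking, Vocals Tracking, Soloist Run-through, Percussion Rehearsal.
Strings Tracking starts after Strings Take ends; Strings Take is clear from here.
Vocals Tracking starts after Strings Tracking ends; Strings Tracking is clear from here.
Soloist Run-through starts after Vocals Tracking ends; Vocals Tracking is clear from here.
Percussion Rehearsal starts after Soloist Run-through ends.

none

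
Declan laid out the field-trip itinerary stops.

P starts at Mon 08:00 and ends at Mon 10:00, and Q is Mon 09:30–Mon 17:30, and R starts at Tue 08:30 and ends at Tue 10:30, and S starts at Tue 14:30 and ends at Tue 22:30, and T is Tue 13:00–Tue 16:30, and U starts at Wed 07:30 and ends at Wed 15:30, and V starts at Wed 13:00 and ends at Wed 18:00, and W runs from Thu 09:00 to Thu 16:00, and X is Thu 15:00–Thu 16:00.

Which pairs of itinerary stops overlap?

P & Q, S & T, U & V, W & X

Sorted by start: P, Q, R, T, S, U, V, W, X.
Q starts before P ends → P and Q overlap.
R starts after P ends — done with P.
R starts after Q ends — done with Q.
T starts after R ends — done with R.
S starts before T ends → T and S overlap.
U starts after T ends — done with T.
U starts after S ends — done with S.
V starts before U ends → U and V overlap.
W starts after U ends — done with U.
W starts after V ends — done with V.
X starts before W ends → W and X overlap.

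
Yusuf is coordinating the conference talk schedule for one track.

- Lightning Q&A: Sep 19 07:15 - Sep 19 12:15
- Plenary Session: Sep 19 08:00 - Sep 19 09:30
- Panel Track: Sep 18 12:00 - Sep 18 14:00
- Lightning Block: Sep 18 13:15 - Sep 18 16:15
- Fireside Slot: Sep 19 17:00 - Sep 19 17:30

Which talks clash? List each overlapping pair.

Lightning Block & Panel Track, Lightning Q&A & Plenary Session

Check each pair: they overlap iff neither finishes before the other starts.
Sorted by start: Panel Track, Lightning Block, Lightning Q&A, Plenary Session, Fireside Slot.
Lightning Block starts before Panel Track ends → Panel Track and Lightning Block overlap.
Lightning Q&A starts after Panel Track ends, so nothing later overlaps Panel Track either.
Lightning Q&A starts after Lightning Block ends, so nothing later overlaps Lightning Block either.
Plenary Session starts before Lightning Q&A ends → Lightning Q&A and Plenary Session overlap.
Fireside Slot starts after Lightning Q&A ends.
Fireside Slot starts after Plenary Session ends.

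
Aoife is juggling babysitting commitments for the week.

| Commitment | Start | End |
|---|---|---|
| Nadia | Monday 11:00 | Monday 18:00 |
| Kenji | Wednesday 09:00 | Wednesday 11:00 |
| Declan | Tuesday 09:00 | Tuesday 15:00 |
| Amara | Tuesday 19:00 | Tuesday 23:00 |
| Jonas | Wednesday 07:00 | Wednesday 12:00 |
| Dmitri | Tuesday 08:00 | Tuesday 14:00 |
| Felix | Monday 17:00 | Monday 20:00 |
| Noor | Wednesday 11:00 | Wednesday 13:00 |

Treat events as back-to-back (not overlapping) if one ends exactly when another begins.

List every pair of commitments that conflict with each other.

Declan & Dmitri, Felix & Nadia, Jonas & Kenji, Jonas & Noor

Sorted by start: Nadia, Felix, Dmitri, Declan, Amara, Jonas, Kenji, Noor.
Felix starts before Nadia ends → Nadia and Felix overlap.
Dmitri starts after Nadia ends, so nothing later overlaps Nadia either.
Dmitri starts after Felix ends, so nothing later overlaps Felix either.
Declan starts before Dmitri ends → Dmitri and Declan overlap.
Amara starts after Dmitri ends, so nothing later overlaps Dmitri either.
Amara starts after Declan ends, so nothing later overlaps Declan either.
Jonas starts after Amara ends, so nothing later overlaps Amara either.
Kenji starts before Jonas ends → Jonas and Kenji overlap.
Noor starts before Jonas ends → Jonas and Noor overlap.
Noor starts exactly when Kenji ends (back-to-back, no overlap).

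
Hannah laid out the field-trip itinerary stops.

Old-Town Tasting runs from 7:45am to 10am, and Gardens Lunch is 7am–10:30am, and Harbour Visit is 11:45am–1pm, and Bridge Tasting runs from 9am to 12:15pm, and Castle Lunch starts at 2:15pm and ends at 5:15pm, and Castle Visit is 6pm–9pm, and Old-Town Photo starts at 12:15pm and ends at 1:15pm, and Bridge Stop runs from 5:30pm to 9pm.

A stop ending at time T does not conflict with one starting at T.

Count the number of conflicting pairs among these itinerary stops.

Sorted by start: Gardens Lunch, Old-Town Tasting, Bridge Tasting, Harbour Visit, Old-Town Photo, Castle Lunch, Bridge Stop, Castle Visit.
Old-Town Tasting starts before Gardens Lunch ends → Gardens Lunch and Old-Town Tasting overlap.
Bridge Tasting starts before Gardens Lunch ends → Gardens Lunch and Bridge Tasting overlap.
Harbour Visit starts after Gardens Lunch ends, so nothing later overlaps Gardens Lunch either.
Bridge Tasting starts before Old-Town Tasting ends → Old-Town Tasting and Bridge Tasting overlap.
Harbour Visit starts after Old-Town Tasting ends, so nothing later overlaps Old-Town Tasting either.
Harbour Visit starts before Bridge Tasting ends → Bridge Tasting and Harbour Visit overlap.
Old-Town Photo starts exactly when Bridge Tasting ends (back-to-back, no overlap), so nothing later overlaps Bridge Tasting either.
Old-Town Photo starts before Harbour Visit ends → Harbour Visit and Old-Town Photo overlap.
Castle Lunch starts after Harbour Visit ends, so nothing later overlaps Harbour Visit either.
Castle Lunch starts after Old-Town Photo ends, so nothing later overlaps Old-Town Photo either.
Bridge Stop starts after Castle Lunch ends, so nothing later overlaps Castle Lunch either.
Castle Visit starts before Bridge Stop ends → Bridge Stop and Castle Visit overlap.
Overlapping pairs: Bridge Stop & Castle Visit, Bridge Tasting & Gardens Lunch, Bridge Tasting & Harbour Visit, Bridge Tasting & Old-Town Tasting, Gardens Lunch & Old-Town Tasting, Harbour Visit & Old-Town Photo — 6 in total.

6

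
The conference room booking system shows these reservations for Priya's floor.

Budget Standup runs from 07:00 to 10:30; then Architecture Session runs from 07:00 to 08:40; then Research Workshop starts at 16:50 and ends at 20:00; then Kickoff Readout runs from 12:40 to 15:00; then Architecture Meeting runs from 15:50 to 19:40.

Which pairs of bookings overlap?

Two intervals overlap when each starts before the other ends.
Sorted by start: Budget Standup, Architecture Session, Kickoff Readout, Architecture Meeting, Research Workshop.
Architecture Session starts before Budget Standup ends → Budget Standup and Architecture Session overlap.
Kickoff Readout starts after Budget Standup ends, so nothing later overlaps Budget Standup either.
Kickoff Readout starts after Architecture Session ends, so nothing later overlaps Architecture Session either.
Architecture Meeting starts after Kickoff Readout ends, so nothing later overlaps Kickoff Readout either.
Research Workshop starts before Architecture Meeting ends → Architecture Meeting and Research Workshop overlap.

Architecture Meeting & Research Workshop, Architecture Session & Budget Standup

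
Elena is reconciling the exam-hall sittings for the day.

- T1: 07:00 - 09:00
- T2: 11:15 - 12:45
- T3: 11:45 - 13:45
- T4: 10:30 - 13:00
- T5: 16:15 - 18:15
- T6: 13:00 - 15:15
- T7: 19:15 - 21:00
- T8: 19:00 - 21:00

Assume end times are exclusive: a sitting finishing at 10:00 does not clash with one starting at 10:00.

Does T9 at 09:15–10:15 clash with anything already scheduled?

T1: ends 09:00 at or before T9 starts 09:15 → clear.
T4: starts 10:30 at or after T9 ends 10:15 → clear.
T2: starts 11:15 at or after T9 ends 10:15 → clear.
T3: starts 11:45 at or after T9 ends 10:15 → clear.
T6: starts 13:00 at or after T9 ends 10:15 → clear.
T5: starts 16:15 at or after T9 ends 10:15 → clear.
T8: starts 19:00 at or after T9 ends 10:15 → clear.
T7: starts 19:15 at or after T9 ends 10:15 → clear.

No — it doesn't clash with anything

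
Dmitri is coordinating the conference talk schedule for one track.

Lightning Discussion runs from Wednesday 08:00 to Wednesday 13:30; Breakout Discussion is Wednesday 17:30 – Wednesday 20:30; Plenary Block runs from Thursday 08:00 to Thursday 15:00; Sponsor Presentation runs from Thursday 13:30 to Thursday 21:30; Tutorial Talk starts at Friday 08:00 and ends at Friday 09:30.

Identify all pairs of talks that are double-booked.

Plenary Block & Sponsor Presentation

Sorted by start: Lightning Discussion, Breakout Discussion, Plenary Block, Sponsor Presentation, Tutorial Talk.
Breakout Discussion starts after Lightning Discussion ends, so Lightning Discussion has no further overlaps.
Plenary Block starts after Breakout Discussion ends, so Breakout Discussion has no further overlaps.
Sponsor Presentation starts before Plenary Block ends → Plenary Block and Sponsor Presentation overlap.
Tutorial Talk starts after Plenary Block ends.
Tutorial Talk starts after Sponsor Presentation ends.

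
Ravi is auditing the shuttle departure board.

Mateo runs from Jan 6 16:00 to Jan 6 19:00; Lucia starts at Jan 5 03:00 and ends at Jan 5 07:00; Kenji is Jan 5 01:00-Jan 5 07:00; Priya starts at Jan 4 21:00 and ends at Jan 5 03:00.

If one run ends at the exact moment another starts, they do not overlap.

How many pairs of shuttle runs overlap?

2

Sorted by start: Priya, Kenji, Lucia, Mateo.
Kenji starts before Priya ends → Priya and Kenji overlap.
Lucia starts exactly when Priya ends (back-to-back, no overlap), so nothing later overlaps Priya either.
Lucia starts before Kenji ends → Kenji and Lucia overlap.
Mateo starts after Kenji ends.
Mateo starts after Lucia ends.
Overlapping pairs: Kenji & Lucia, Kenji & Priya — 2 in total.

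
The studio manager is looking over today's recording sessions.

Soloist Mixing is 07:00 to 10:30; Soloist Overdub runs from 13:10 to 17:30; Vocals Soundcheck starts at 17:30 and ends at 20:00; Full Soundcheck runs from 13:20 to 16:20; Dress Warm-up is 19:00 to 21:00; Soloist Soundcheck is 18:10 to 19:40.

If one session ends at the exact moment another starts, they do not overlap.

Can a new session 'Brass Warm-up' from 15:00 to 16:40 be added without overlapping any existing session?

No — it overlaps Full Soundcheck, Soloist Overdub

Soloist Mixing: ends 10:30 at or before Brass Warm-up starts 15:00 → clear.
Soloist Overdub: starts 13:10 before Brass Warm-up ends 16:40, and ends 17:30 after Brass Warm-up starts 15:00 → overlap.
Full Soundcheck: starts 13:20 before Brass Warm-up ends 16:40, and ends 16:20 after Brass Warm-up starts 15:00 → overlap.
Vocals Soundcheck: starts 17:30 at or after Brass Warm-up ends 16:40 → clear.
Soloist Soundcheck: starts 18:10 at or after Brass Warm-up ends 16:40 → clear.
Dress Warm-up: starts 19:00 at or after Brass Warm-up ends 16:40 → clear.
Brass Warm-up overlaps Soloist Overdub, Full Soundcheck.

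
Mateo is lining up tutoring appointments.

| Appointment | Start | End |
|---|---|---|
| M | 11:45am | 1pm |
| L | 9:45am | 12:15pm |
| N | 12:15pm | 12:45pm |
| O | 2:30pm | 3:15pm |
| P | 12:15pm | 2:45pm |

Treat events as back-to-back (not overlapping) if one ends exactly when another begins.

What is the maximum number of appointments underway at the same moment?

3

Sort all start/end points and keep a running count:
9:45am start L → 1
11:45am start M → 2
12:15pm end L → 1
12:15pm start N → 2
12:15pm start P → 3
12:45pm end N → 2
1pm end M → 1
2:30pm start O → 2
2:45pm end P → 1
3:15pm end O → 0
Peak is 3, at 12:15pm (M, N, P).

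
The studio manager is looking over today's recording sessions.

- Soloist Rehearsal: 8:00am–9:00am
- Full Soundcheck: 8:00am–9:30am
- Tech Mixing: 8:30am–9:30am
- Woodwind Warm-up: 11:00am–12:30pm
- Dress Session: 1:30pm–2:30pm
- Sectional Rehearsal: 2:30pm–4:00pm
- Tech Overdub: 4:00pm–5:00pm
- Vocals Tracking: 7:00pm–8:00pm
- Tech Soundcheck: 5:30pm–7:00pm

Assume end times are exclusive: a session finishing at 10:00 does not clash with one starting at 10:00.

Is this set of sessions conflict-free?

No

Check each pair: they overlap iff neither finishes before the other starts.
Sorted by start: Soloist Rehearsal, Full Soundcheck, Tech Mixing, Woodwind Warm-up, Dress Session, Sectional Rehearsal, Tech Overdub, Tech Soundcheck, Vocals Tracking.
Full Soundcheck starts before Soloist Rehearsal ends → Soloist Rehearsal and Full Soundcheck overlap.
That's a conflict, so the schedule is not conflict-free.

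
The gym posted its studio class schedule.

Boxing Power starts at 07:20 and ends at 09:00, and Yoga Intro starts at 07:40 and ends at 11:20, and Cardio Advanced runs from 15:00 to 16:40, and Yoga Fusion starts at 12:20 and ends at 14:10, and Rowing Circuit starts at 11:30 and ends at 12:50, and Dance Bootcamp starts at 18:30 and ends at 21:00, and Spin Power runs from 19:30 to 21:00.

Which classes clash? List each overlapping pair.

Sorted by start: Boxing Power, Yoga Intro, Rowing Circuit, Yoga Fusion, Cardio Advanced, Dance Bootcamp, Spin Power.
Yoga Intro starts before Boxing Power ends → Boxing Power and Yoga Intro overlap.
Rowing Circuit starts after Boxing Power ends — done with Boxing Power.
Rowing Circuit starts after Yoga Intro ends — done with Yoga Intro.
Yoga Fusion starts before Rowing Circuit ends → Rowing Circuit and Yoga Fusion overlap.
Cardio Advanced starts after Rowing Circuit ends — done with Rowing Circuit.
Cardio Advanced starts after Yoga Fusion ends — done with Yoga Fusion.
Dance Bootcamp starts after Cardio Advanced ends — done with Cardio Advanced.
Spin Power starts before Dance Bootcamp ends → Dance Bootcamp and Spin Power overlap.

Boxing Power & Yoga Intro, Dance Bootcamp & Spin Power, Rowing Circuit & Yoga Fusion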